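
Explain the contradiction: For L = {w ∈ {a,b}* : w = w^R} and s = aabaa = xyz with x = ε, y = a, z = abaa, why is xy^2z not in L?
xy²z = aaabaa ∉ L

Pumping with i = 2 replaces y = a by y² = aa:
- Original: s = xyz = aabaa; aabaa reversed is aabaa, the same string, so it is a palindrome and is in L
- Pumped: xy²z = ε · aa · abaa = aaabaa
- aaabaa reversed is aabaaa ≠ aaabaa, so it is not a palindrome and is not in L

The pumping lemma would require xy²z ∈ L, so this decomposition yields a contradiction.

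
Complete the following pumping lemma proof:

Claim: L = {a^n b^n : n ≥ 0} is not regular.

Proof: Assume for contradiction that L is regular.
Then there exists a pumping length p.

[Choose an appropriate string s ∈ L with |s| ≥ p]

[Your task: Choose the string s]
s = a^p b^p

This string is in L (has equal a's and b's) and has length 2p ≥ p.
Any decomposition xyz with |xy| ≤ p means y consists only of a's,
so pumping will unbalance the counts.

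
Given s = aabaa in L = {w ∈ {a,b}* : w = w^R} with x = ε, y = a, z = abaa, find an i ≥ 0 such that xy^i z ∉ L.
i = 2

xy²z = ε · aa · abaa = aaabaa; aaabaa reversed is aabaaa ≠ aaabaa, so it is not a palindrome and is not in L.
(Other choices also work, e.g. i = 0, 3; only i = 1 is guaranteed to stay in L since xy¹z = s.)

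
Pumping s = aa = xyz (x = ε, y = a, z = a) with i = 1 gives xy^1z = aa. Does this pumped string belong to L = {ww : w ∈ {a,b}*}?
Yes

xy¹z = ε · a · a = aa.
aa splits into halves a · a, which are equal, so it is in L (w = a).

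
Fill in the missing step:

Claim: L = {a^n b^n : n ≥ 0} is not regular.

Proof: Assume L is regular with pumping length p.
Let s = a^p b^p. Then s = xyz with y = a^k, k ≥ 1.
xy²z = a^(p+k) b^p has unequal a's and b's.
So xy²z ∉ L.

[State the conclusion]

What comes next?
This contradicts the pumping lemma for regular languages,
which guarantees xy^i z ∈ L for all i ≥ 0.

Since our assumption that L is regular leads to a contradiction,
we conclude that L = {a^n b^n : n ≥ 0} is NOT regular. ∎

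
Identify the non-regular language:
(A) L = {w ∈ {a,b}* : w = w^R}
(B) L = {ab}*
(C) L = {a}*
(A) {w ∈ {a,b}* : w = w^R}

(A) L = {w ∈ {a,b}* : w = w^R} is NOT regular.

The pumping lemma can be used to prove this:
After pumping, the string is no longer symmetric

The other languages are regular because they can be recognized by finite automata.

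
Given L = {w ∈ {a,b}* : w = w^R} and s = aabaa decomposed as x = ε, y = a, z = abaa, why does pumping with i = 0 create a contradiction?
xy⁰z = abaa ∉ L

Pumping with i = 0 replaces y = a by y⁰ = ε:
- Original: s = xyz = aabaa; aabaa reversed is aabaa, the same string, so it is a palindrome and is in L
- Pumped: xy⁰z = ε · ε · abaa = abaa
- abaa reversed is aaba ≠ abaa, so it is not a palindrome and is not in L

The pumping lemma would require xy⁰z ∈ L, so this decomposition yields a contradiction.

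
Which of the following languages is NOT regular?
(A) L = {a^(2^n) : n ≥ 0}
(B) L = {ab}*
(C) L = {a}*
(A) {a^(2^n) : n ≥ 0}

(A) L = {a^(2^n) : n ≥ 0} is NOT regular.

The pumping lemma can be used to prove this:
After pumping, length is no longer a power of 2

The other languages are regular because they can be recognized by finite automata.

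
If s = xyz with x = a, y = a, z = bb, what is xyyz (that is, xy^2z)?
aaabb

Given x = 'a', y = 'a', z = 'bb' and i = 2:

xy^2z = x + y·y·...·y (2 times) + z
       = 'a' + 'a'^2 + 'bb'
       = 'a' + 'aa' + 'bb'
       = 'aaabb'

The pumped string is 'aaabb' with length 5.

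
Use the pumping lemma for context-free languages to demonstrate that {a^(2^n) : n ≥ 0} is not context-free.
Assume for contradiction that L is context-free, and let p ≥ 1 be the pumping length given by the pumping lemma for CFLs.
Choose s = a^(2^p). Then s ∈ L and |s| = 2^p ≥ p.
By the CFL pumping lemma, s = uvxyz for some u, v, x, y, z with |vxy| ≤ p, |vy| ≥ 1, and uv^i xy^i z ∈ L for every i ≥ 0.
All symbols are a's, so only lengths matter: let k = |vy|, with 1 ≤ k ≤ |vxy| ≤ p < 2^p.

Take i = 2: |uv²xy²z| = 2^p + k, and 2^p < 2^p + k < 2^p + 2^p = 2^(p+1).
So the length lies strictly between consecutive powers of two and is not a power of 2; uv²xy²z ∉ L.

This contradicts the CFL pumping lemma, which requires uv^i xy^i z ∈ L for all i ≥ 0.
Hence L = {a^(2^n) : n ≥ 0} is not context-free. ∎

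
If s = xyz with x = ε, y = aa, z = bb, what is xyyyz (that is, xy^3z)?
aaaaaabb

Given x = '', y = 'aa', z = 'bb' and i = 3:

xy^3z = x + y·y·...·y (3 times) + z
       = '' + 'aa'^3 + 'bb'
       = '' + 'aaaaaa' + 'bb'
       = 'aaaaaabb'

The pumped string is 'aaaaaabb' with length 8.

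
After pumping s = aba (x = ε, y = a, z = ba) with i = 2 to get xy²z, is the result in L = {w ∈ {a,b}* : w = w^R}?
No

xy²z = ε · aa · ba = aaba.
aaba reversed is abaa ≠ aaba, so it is not a palindrome and is not in L.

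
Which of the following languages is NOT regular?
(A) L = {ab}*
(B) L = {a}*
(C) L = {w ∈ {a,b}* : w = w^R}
(C) {w ∈ {a,b}* : w = w^R}

(C) L = {w ∈ {a,b}* : w = w^R} is NOT regular.

The pumping lemma can be used to prove this:
After pumping, the string is no longer symmetric

The other languages are regular because they can be recognized by finite automata.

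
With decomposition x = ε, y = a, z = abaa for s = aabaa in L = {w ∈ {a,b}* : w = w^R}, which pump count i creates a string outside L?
i = 0

xy⁰z = ε · ε · abaa = abaa; abaa reversed is aaba ≠ abaa, so it is not a palindrome and is not in L.
(Other choices also work, e.g. i = 2, 3; only i = 1 is guaranteed to stay in L since xy¹z = s.)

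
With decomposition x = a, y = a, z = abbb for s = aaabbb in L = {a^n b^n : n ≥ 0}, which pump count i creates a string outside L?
i = 3

xy³z = a · aaa · abbb = aaaaabbb; aaaaabbb has 5 a's and 3 b's; 5 ≠ 3, so it is not in L.
(Other choices also work, e.g. i = 0, 2; only i = 1 is guaranteed to stay in L since xy¹z = s.)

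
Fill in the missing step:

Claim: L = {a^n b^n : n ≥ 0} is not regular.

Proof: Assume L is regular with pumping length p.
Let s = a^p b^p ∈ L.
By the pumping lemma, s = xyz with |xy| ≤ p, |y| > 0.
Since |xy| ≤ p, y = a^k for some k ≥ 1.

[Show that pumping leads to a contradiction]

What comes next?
Consider xy²z = a^(p+k) b^p.

Since k ≥ 1, we have p + k > p.
So xy²z has more a's than b's: (p+k) a's vs p b's.
This means xy²z ∉ L because a^n b^n requires equal counts.

This contradicts the pumping lemma which states xy²z ∈ L.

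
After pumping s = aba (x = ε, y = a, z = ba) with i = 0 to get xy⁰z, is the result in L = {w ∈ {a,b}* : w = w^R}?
No

xy⁰z = ε · ε · ba = ba.
ba reversed is ab ≠ ba, so it is not a palindrome and is not in L.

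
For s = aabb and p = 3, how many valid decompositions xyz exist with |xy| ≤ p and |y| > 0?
6

For s = 'aabb' with pumping length p = 3:

Constraints: |xy| ≤ 3, |y| > 0

Valid decompositions (|xy| ≤ p, |y| ≥ 1):
  • x='', y='a', z='abb'
  • x='a', y='a', z='bb'
  • x='', y='aa', z='bb'
  • x='aa', y='b', z='b'
  • x='a', y='ab', z='b'
  • x='', y='aab', z='b'

Total count: 6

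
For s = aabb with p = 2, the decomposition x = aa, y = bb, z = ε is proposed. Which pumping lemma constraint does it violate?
Violated: |xy| ≤ p

The decomposition x = aa, y = bb, z = ε for s = aabb with p = 2
violates the constraint: |xy| ≤ p

|xy| = |aabb| = 4 > 2 = p. The decomposition puts too many characters in xy.

Pumping lemma constraints:
1. xyz = s (decomposition is valid)
2. |xy| ≤ p
3. |y| > 0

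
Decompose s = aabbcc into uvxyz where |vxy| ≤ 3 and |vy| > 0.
u='aa', v='b', x='b', y='c', z='c'

For s = aabbcc with pumping length p = 3:

One valid decomposition:
- u = 'aa'
- v = 'b'
- x = 'b'
- y = 'c'
- z = 'c'

Verification:
- uvxyz = 'aa' + 'b' + 'b' + 'c' + 'c' = aabbcc ✓
- |vxy| = |'bbc'| = 3 ≤ 3 ✓
- |vy| = |'bc'| = 2 > 0 ✓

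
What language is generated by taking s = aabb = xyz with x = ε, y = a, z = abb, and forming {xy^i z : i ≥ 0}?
{xy^i z : i ≥ 0} = {a^(i+1) b^2 : i ≥ 0} = {abb, aabb, aaabb, ...}

With x = ε, y = a, z = abb: Starting with aabb and pumping the first 'a' (z = abb keeps the second 'a'), we get strings with i+1 a's followed by 2 b's for i = 0, 1, 2, ...; note bb is not produced because z always contributes one a.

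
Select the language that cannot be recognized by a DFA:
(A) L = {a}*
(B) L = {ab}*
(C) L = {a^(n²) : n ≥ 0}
(C) {a^(n²) : n ≥ 0}

(C) L = {a^(n²) : n ≥ 0} is NOT regular.

The pumping lemma can be used to prove this:
After pumping, length is no longer a perfect square

The other languages are regular because they can be recognized by finite automata.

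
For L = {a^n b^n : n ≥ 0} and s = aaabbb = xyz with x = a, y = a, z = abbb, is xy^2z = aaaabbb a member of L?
No

xy²z = a · aa · abbb = aaaabbb.
aaaabbb has 4 a's and 3 b's; 4 ≠ 3, so it is not in L.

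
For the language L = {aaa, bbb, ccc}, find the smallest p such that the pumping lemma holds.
p = 4

For a finite language L, the pumping lemma holds vacuously if p > max|s| for s ∈ L.

The longest string in L = {aaa, bbb, ccc} has length 3.
If p = 4, then no string s ∈ L has |s| ≥ p, so the condition is vacuously true.

The minimum pumping length is p = 4.

Why no smaller p works: for any p ≤ 3, the longest string s ∈ L has |s| = 3 ≥ p, so it would
have to be pumpable; but pumping up (i = 2, 3, ...) produces ever longer strings, which cannot all lie in the
finite language L. So the pumping property fails for every p ≤ 3.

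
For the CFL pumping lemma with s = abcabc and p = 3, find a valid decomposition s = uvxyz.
u='ab', v='c', x='a', y='b', z='c'

For s = abcabc with pumping length p = 3:

One valid decomposition:
- u = 'ab'
- v = 'c'
- x = 'a'
- y = 'b'
- z = 'c'

Verification:
- uvxyz = 'ab' + 'c' + 'a' + 'b' + 'c' = abcabc ✓
- |vxy| = |'cab'| = 3 ≤ 3 ✓
- |vy| = |'cb'| = 2 > 0 ✓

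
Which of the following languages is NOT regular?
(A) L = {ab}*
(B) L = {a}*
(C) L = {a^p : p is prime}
(C) {a^p : p is prime}

(C) L = {a^p : p is prime} is NOT regular.

The pumping lemma can be used to prove this:
After pumping, the length becomes composite

The other languages are regular because they can be recognized by finite automata.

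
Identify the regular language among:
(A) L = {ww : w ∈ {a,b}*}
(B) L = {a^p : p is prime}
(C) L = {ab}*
(C) {ab}*

(C) L = {ab}* is regular.

This can be recognized by a finite automaton (DFA/NFA).
Regular expressions like {ab}* define regular languages.

The other choices are not regular:
- {ww : w ∈ {a,b}*}: After pumping, the two halves no longer match
- {a^p : p is prime}: After pumping, the length becomes composite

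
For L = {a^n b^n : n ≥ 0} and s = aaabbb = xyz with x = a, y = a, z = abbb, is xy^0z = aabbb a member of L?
No

xy⁰z = a · ε · abbb = aabbb.
aabbb has 2 a's and 3 b's; 2 ≠ 3, so it is not in L.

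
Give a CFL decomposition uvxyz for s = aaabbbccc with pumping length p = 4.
u='aa', v='a', x='bb', y='b', z='ccc'

For s = aaabbbccc with pumping length p = 4:

One valid decomposition:
- u = 'aa'
- v = 'a'
- x = 'bb'
- y = 'b'
- z = 'ccc'

Verification:
- uvxyz = 'aa' + 'a' + 'bb' + 'b' + 'ccc' = aaabbbccc ✓
- |vxy| = |'abbb'| = 4 ≤ 4 ✓
- |vy| = |'ab'| = 2 > 0 ✓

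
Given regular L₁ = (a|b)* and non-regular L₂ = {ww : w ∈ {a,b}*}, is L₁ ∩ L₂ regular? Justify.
No — L₁ ∩ L₂ is not regular.

(a|b)* is all strings over {a,b}, so L₁ ∩ L₂ = {ww : w ∈ {a,b}*} = L₂ itself, which is not regular (pump s = a^p b a^p b).

Note that the bare facts "L₁ regular, L₂ non-regular" do not settle the question by themselves: the closure of regular languages under ∪, ∩, complement and difference applies only when BOTH operands are regular. With a non-regular operand the result can come out regular or non-regular depending on the specific languages, so one has to work out L₁ ∩ L₂ for this particular pair, as above.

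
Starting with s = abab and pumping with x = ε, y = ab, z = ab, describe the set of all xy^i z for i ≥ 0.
{xy^i z : i ≥ 0} = {(ab)^(i+1) : i ≥ 0} = {ab, abab, ababab, ...}

With x = ε, y = ab, z = ab: Pumping 'ab' gives strings of alternating a's and b's.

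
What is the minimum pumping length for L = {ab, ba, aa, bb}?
p = 3

For a finite language L, the pumping lemma holds vacuously if p > max|s| for s ∈ L.

The longest string in L = {ab, ba, aa, bb} has length 2.
If p = 3, then no string s ∈ L has |s| ≥ p, so the condition is vacuously true.

The minimum pumping length is p = 3.

Why no smaller p works: for any p ≤ 2, the longest string s ∈ L has |s| = 2 ≥ p, so it would
have to be pumpable; but pumping up (i = 2, 3, ...) produces ever longer strings, which cannot all lie in the
finite language L. So the pumping property fails for every p ≤ 2.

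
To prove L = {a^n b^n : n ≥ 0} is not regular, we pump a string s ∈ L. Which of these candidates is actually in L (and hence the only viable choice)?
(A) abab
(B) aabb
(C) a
(B) aabb

The pumping lemma is applied to a string s that lies in L, so first check membership of each option:
- (A) abab has an a after a b, so it is not of the form a^n b^n and is not in L ✗
- (B) aabb = a^2 b^2 has equal counts (2 = 2), so it is in L ✓
- (C) a has 1 a's and 0 b's; 1 ≠ 0, so it is not in L ✗

Only (B) aabb is in L, so it is the only candidate that could play the role of s.
(In a complete proof one picks s in terms of the pumping length p so that |s| ≥ p is guaranteed; a fixed string like aabb illustrates the shape of such an s.)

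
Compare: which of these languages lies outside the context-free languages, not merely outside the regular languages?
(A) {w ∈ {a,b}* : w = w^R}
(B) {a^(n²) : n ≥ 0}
(B) {a^(n²) : n ≥ 0}

(B) {a^(n²) : n ≥ 0} requires the CFL pumping lemma.

- {w ∈ {a,b}* : w = w^R} is context-free (but not regular)
  • Can be shown non-regular with the regular pumping lemma
  • After pumping, the string is no longer symmetric

- {a^(n²) : n ≥ 0} is NOT context-free
  • Requires the CFL pumping lemma to prove
  • Gaps between squares grow unboundedly

The CFL pumping lemma is "stronger" in that it can prove non-membership
in the larger class of context-free languages.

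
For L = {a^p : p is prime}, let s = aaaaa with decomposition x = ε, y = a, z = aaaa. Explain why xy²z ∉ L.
xy²z = aaaaaa ∉ L

Pumping with i = 2 replaces y = a by y² = aa:
- Original: s = xyz = aaaaa; aaaaa has length 5, which is prime, so it is in L
- Pumped: xy²z = ε · aa · aaaa = aaaaaa
- aaaaaa has length 6 = 2 × 3, which is not prime, so it is not in L

The pumping lemma would require xy²z ∈ L, so this decomposition yields a contradiction.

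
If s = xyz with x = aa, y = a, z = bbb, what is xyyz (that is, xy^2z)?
aaaabbb

Given x = 'aa', y = 'a', z = 'bbb' and i = 2:

xy^2z = x + y·y·...·y (2 times) + z
       = 'aa' + 'a'^2 + 'bbb'
       = 'aa' + 'aa' + 'bbb'
       = 'aaaabbb'

The pumped string is 'aaaabbb' with length 7.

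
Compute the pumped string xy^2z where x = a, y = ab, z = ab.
aababab

Given x = 'a', y = 'ab', z = 'ab' and i = 2:

xy^2z = x + y·y·...·y (2 times) + z
       = 'a' + 'ab'^2 + 'ab'
       = 'a' + 'abab' + 'ab'
       = 'aababab'

The pumped string is 'aababab' with length 7.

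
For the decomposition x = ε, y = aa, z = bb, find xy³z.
aaaaaabb

Given x = '', y = 'aa', z = 'bb' and i = 3:

xy^3z = x + y·y·...·y (3 times) + z
       = '' + 'aa'^3 + 'bb'
       = '' + 'aaaaaa' + 'bb'
       = 'aaaaaabb'

The pumped string is 'aaaaaabb' with length 8.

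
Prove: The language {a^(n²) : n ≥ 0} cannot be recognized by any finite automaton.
Assume for contradiction that L is regular, and let p ≥ 1 be the pumping length given by the pumping lemma.
Choose s = a^(p²). Then s ∈ L and |s| = p² ≥ p.
By the pumping lemma, s = xyz for some x, y, z with |xy| ≤ p, |y| ≥ 1, and xy^i z ∈ L for every i ≥ 0.
Here y = a^k for some k with 1 ≤ k ≤ |xy| ≤ p.

Take i = 2: |xy²z| = p² + k.
Now p² < p² + k ≤ p² + p < p² + 2p + 1 = (p + 1)².
So |xy²z| lies strictly between the consecutive squares p² and (p + 1)², hence is not a perfect square, and xy²z ∉ L.

This contradicts the pumping lemma, which requires xy^i z ∈ L for all i ≥ 0.
Hence L = {a^(n²) : n ≥ 0} is not regular. ∎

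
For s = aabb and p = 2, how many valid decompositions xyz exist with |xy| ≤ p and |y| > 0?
3

For s = 'aabb' with pumping length p = 2:

Constraints: |xy| ≤ 2, |y| > 0

Valid decompositions (|xy| ≤ p, |y| ≥ 1):
  • x='', y='a', z='abb'
  • x='a', y='a', z='bb'
  • x='', y='aa', z='bb'

Total count: 3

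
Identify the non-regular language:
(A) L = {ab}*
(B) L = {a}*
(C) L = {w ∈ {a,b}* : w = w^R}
(C) {w ∈ {a,b}* : w = w^R}

(C) L = {w ∈ {a,b}* : w = w^R} is NOT regular.

The pumping lemma can be used to prove this:
After pumping, the string is no longer symmetric

The other languages are regular because they can be recognized by finite automata.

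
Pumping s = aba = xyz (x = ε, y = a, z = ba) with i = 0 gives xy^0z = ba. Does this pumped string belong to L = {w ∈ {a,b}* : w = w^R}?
No

xy⁰z = ε · ε · ba = ba.
ba reversed is ab ≠ ba, so it is not a palindrome and is not in L.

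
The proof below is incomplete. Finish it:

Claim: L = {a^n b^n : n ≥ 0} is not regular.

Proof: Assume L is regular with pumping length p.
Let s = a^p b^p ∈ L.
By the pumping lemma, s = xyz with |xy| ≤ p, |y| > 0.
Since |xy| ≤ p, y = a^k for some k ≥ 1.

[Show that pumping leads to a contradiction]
Consider xy²z = a^(p+k) b^p.

Since k ≥ 1, we have p + k > p.
So xy²z has more a's than b's: (p+k) a's vs p b's.
This means xy²z ∉ L because a^n b^n requires equal counts.

This contradicts the pumping lemma which states xy²z ∈ L.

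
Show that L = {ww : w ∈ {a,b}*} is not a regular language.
Assume for contradiction that L is regular, and let p ≥ 1 be the pumping length given by the pumping lemma.
Choose s = a^p b a^p b. Then s ∈ L (take w = a^p b) and |s| = 2p + 2 ≥ p.
By the pumping lemma, s = xyz for some x, y, z with |xy| ≤ p, |y| ≥ 1, and xy^i z ∈ L for every i ≥ 0.
Since |xy| ≤ p and the first p symbols of s are all a's, y = a^k for some k with 1 ≤ k ≤ p.

Take i = 2: t = xy²z = a^(p + k) b a^p b.
Suppose t = uu for some string u. The string t contains exactly two b's and ends in b, so u contains exactly one b and ends in b; hence u = a^j b for some j, and uu = a^j b a^j b. Comparing with t = a^(p + k) b a^p b forces j = p + k (first block) and j = p (second block), which is impossible since k ≥ 1. So t ∉ L.

This contradicts the pumping lemma, which requires xy^i z ∈ L for all i ≥ 0.
Hence L = {ww : w ∈ {a,b}*} is not regular. ∎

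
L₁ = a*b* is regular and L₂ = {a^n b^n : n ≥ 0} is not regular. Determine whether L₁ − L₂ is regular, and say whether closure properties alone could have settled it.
No — L₁ − L₂ is not regular.

a*b* − {a^n b^n} = {a^n b^m : n ≠ m}. If this were regular, then its complement intersected with a*b*, namely {a^n b^n : n ≥ 0}, would be regular too (closure under complement and intersection) — contradiction. So L₁ − L₂ is not regular.

Note that the bare facts "L₁ regular, L₂ non-regular" do not settle the question by themselves: the closure of regular languages under ∪, ∩, complement and difference applies only when BOTH operands are regular. With a non-regular operand the result can come out regular or non-regular depending on the specific languages, so one has to work out L₁ − L₂ for this particular pair, as above.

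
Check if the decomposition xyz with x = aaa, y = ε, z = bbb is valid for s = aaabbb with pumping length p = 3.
Violated: |y| > 0

The decomposition x = aaa, y = ε, z = bbb for s = aaabbb with p = 3
violates the constraint: |y| > 0

|y| = 0, but the pumping lemma requires |y| > 0 (y must be non-empty).

Pumping lemma constraints:
1. xyz = s (decomposition is valid)
2. |xy| ≤ p
3. |y| > 0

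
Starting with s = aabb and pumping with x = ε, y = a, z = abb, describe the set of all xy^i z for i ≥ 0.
{xy^i z : i ≥ 0} = {a^(i+1) b^2 : i ≥ 0} = {abb, aabb, aaabb, ...}

With x = ε, y = a, z = abb: Starting with aabb and pumping the first 'a' (z = abb keeps the second 'a'), we get strings with i+1 a's followed by 2 b's for i = 0, 1, 2, ...; note bb is not produced because z always contributes one a.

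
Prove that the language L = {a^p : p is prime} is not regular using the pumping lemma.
Assume for contradiction that L is regular, and let p ≥ 1 be the pumping length given by the pumping lemma.
Choose a prime q with q ≥ p (one exists because there are infinitely many primes) and let s = a^q. Then s ∈ L and |s| = q ≥ p.
By the pumping lemma, s = xyz for some x, y, z with |xy| ≤ p, |y| ≥ 1, and xy^i z ∈ L for every i ≥ 0.
Here y = a^k for some k with 1 ≤ k ≤ p, and xy^i z = a^(q + (i − 1)k) for every i ≥ 0.

Take i = q + 1: |xy^(q+1) z| = q + qk = q(k + 1).
Both factors satisfy q ≥ 2 and k + 1 ≥ 2, so q(k + 1) is composite, and xy^(q+1) z ∉ L.

This contradicts the pumping lemma, which requires xy^i z ∈ L for all i ≥ 0.
Hence L = {a^p : p is prime} is not regular. ∎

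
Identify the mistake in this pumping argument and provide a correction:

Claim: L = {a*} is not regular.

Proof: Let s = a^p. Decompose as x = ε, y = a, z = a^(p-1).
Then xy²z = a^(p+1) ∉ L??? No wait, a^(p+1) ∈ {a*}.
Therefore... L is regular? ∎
Error: The proof attempts to show a*  is not regular, but a* IS regular!

Correction: a* is a regular language (recognized by a simple DFA with one accepting state and self-loop on 'a'). The pumping lemma can only prove non-regularity, not regularity. For regular languages, pumping always works.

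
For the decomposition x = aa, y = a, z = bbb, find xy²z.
aaaabbb

Given x = 'aa', y = 'a', z = 'bbb' and i = 2:

xy^2z = x + y·y·...·y (2 times) + z
       = 'aa' + 'a'^2 + 'bbb'
       = 'aa' + 'aa' + 'bbb'
       = 'aaaabbb'

The pumped string is 'aaaabbb' with length 7.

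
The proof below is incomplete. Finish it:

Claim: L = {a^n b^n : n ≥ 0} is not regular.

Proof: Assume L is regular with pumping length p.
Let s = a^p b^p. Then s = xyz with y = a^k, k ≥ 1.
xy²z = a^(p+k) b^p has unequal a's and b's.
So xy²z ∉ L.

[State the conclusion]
This contradicts the pumping lemma for regular languages,
which guarantees xy^i z ∈ L for all i ≥ 0.

Since our assumption that L is regular leads to a contradiction,
we conclude that L = {a^n b^n : n ≥ 0} is NOT regular. ∎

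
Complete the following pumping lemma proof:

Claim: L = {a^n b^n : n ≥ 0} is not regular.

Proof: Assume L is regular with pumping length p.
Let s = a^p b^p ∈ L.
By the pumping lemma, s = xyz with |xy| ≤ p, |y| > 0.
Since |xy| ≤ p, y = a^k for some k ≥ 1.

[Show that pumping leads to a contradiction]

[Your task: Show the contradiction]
Consider xy²z = a^(p+k) b^p.

Since k ≥ 1, we have p + k > p.
So xy²z has more a's than b's: (p+k) a's vs p b's.
This means xy²z ∉ L because a^n b^n requires equal counts.

This contradicts the pumping lemma which states xy²z ∈ L.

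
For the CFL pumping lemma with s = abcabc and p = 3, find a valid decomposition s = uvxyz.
u='ab', v='c', x='a', y='b', z='c'

For s = abcabc with pumping length p = 3:

One valid decomposition:
- u = 'ab'
- v = 'c'
- x = 'a'
- y = 'b'
- z = 'c'

Verification:
- uvxyz = 'ab' + 'c' + 'a' + 'b' + 'c' = abcabc ✓
- |vxy| = |'cab'| = 3 ≤ 3 ✓
- |vy| = |'cb'| = 2 > 0 ✓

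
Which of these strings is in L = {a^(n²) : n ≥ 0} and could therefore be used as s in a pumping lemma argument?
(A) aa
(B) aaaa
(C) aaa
(B) aaaa

The pumping lemma is applied to a string s that lies in L, so first check membership of each option:
- (A) aa has length 2, strictly between 1² = 1 and 2² = 4, so it is not in L ✗
- (B) aaaa has length 4 = 2², a perfect square, so it is in L ✓
- (C) aaa has length 3, strictly between 1² = 1 and 2² = 4, so it is not in L ✗

Only (B) aaaa is in L, so it is the only candidate that could play the role of s.
(In a complete proof one picks s in terms of the pumping length p so that |s| ≥ p is guaranteed; a fixed string like aaaa illustrates the shape of such an s.)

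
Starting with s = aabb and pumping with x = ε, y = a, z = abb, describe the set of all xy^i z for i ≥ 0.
{xy^i z : i ≥ 0} = {a^(i+1) b^2 : i ≥ 0} = {abb, aabb, aaabb, ...}

With x = ε, y = a, z = abb: Starting with aabb and pumping the first 'a' (z = abb keeps the second 'a'), we get strings with i+1 a's followed by 2 b's for i = 0, 1, 2, ...; note bb is not produced because z always contributes one a.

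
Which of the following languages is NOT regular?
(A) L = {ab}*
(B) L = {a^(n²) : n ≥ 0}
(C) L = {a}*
(B) {a^(n²) : n ≥ 0}

(B) L = {a^(n²) : n ≥ 0} is NOT regular.

The pumping lemma can be used to prove this:
After pumping, length is no longer a perfect square

The other languages are regular because they can be recognized by finite automata.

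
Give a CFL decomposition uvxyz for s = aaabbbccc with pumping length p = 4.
u='aa', v='a', x='bb', y='b', z='ccc'

For s = aaabbbccc with pumping length p = 4:

One valid decomposition:
- u = 'aa'
- v = 'a'
- x = 'bb'
- y = 'b'
- z = 'ccc'

Verification:
- uvxyz = 'aa' + 'a' + 'bb' + 'b' + 'ccc' = aaabbbccc ✓
- |vxy| = |'abbb'| = 4 ≤ 4 ✓
- |vy| = |'ab'| = 2 > 0 ✓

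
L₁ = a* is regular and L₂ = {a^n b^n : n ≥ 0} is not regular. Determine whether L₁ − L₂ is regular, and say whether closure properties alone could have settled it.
Yes — L₁ − L₂ is regular.

The only string of a* that lies in {a^n b^n} is ε, so L₁ − L₂ = a* − {ε} = a⁺ = aa*, which is regular.

Note that the bare facts "L₁ regular, L₂ non-regular" do not settle the question by themselves: the closure of regular languages under ∪, ∩, complement and difference applies only when BOTH operands are regular. With a non-regular operand the result can come out regular or non-regular depending on the specific languages, so one has to work out L₁ − L₂ for this particular pair, as above.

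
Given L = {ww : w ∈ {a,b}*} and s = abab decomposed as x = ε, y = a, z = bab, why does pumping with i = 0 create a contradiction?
xy⁰z = bab ∉ L

Pumping with i = 0 replaces y = a by y⁰ = ε:
- Original: s = xyz = abab; abab splits into halves ab · ab, which are equal, so it is in L (w = ab)
- Pumped: xy⁰z = ε · ε · bab = bab
- bab has odd length 3, so it cannot be written as ww and is not in L

The pumping lemma would require xy⁰z ∈ L, so this decomposition yields a contradiction.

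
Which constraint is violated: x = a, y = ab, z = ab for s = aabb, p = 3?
Violated: xyz = s

The decomposition x = a, y = ab, z = ab for s = aabb with p = 3
violates the constraint: xyz = s

xyz = 'a' + 'ab' + 'ab' = 'aabab' ≠ 'aabb' = s. The decomposition doesn't reconstruct s.

Pumping lemma constraints:
1. xyz = s (decomposition is valid)
2. |xy| ≤ p
3. |y| > 0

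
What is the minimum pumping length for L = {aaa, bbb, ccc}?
p = 4

For a finite language L, the pumping lemma holds vacuously if p > max|s| for s ∈ L.

The longest string in L = {aaa, bbb, ccc} has length 3.
If p = 4, then no string s ∈ L has |s| ≥ p, so the condition is vacuously true.

The minimum pumping length is p = 4.

Why no smaller p works: for any p ≤ 3, the longest string s ∈ L has |s| = 3 ≥ p, so it would
have to be pumpable; but pumping up (i = 2, 3, ...) produces ever longer strings, which cannot all lie in the
finite language L. So the pumping property fails for every p ≤ 3.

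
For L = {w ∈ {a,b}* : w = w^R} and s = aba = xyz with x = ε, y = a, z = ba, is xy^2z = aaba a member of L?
No

xy²z = ε · aa · ba = aaba.
aaba reversed is abaa ≠ aaba, so it is not a palindrome and is not in L.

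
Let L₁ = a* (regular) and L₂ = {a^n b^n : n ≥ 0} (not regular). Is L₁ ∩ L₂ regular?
Yes — L₁ ∩ L₂ is regular.

A string of a* contains no b's, and the only string of {a^n b^n} with no b's is ε (n = 0). So L₁ ∩ L₂ = {ε}, a finite language, which is regular.

Note that the bare facts "L₁ regular, L₂ non-regular" do not settle the question by themselves: the closure of regular languages under ∪, ∩, complement and difference applies only when BOTH operands are regular. With a non-regular operand the result can come out regular or non-regular depending on the specific languages, so one has to work out L₁ ∩ L₂ for this particular pair, as above.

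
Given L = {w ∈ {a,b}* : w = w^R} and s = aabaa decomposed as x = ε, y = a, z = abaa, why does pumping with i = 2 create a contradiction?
xy²z = aaabaa ∉ L

Pumping with i = 2 replaces y = a by y² = aa:
- Original: s = xyz = aabaa; aabaa reversed is aabaa, the same string, so it is a palindrome and is in L
- Pumped: xy²z = ε · aa · abaa = aaabaa
- aaabaa reversed is aabaaa ≠ aaabaa, so it is not a palindrome and is not in L

The pumping lemma would require xy²z ∈ L, so this decomposition yields a contradiction.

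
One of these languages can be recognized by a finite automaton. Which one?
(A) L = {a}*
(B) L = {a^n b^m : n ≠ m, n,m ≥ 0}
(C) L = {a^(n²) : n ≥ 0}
(A) {a}*

(A) L = {a}* is regular.

This can be recognized by a finite automaton (DFA/NFA).
Regular expressions like {a}* define regular languages.

The other choices are not regular:
- {a^n b^m : n ≠ m, n,m ≥ 0}: After pumping a's, we can make n = m
- {a^(n²) : n ≥ 0}: After pumping, length is no longer a perfect square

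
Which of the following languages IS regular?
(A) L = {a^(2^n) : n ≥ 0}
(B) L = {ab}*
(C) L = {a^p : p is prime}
(B) {ab}*

(B) L = {ab}* is regular.

This can be recognized by a finite automaton (DFA/NFA).
Regular expressions like {ab}* define regular languages.

The other choices are not regular:
- {a^p : p is prime}: After pumping, the length becomes composite
- {a^(2^n) : n ≥ 0}: After pumping, length is no longer a power of 2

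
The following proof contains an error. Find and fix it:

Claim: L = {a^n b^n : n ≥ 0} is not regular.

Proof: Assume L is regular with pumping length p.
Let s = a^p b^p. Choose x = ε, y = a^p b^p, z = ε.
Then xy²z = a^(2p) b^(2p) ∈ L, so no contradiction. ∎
Error: The decomposition violates |xy| ≤ p. With y = a^p b^p, |xy| = |y| = 2p > p. (The proof also miscomputes xy²z, which would be a^p b^p a^p b^p rather than a^(2p) b^(2p), and it wrongly treats one harmless decomposition as settling the matter — the prover does not get to choose the decomposition.)

Correction: The pumping lemma requires |xy| ≤ p, and the argument must handle every decomposition satisfying |xy| ≤ p, |y| ≥ 1. Since s starts with p a's, any such y consists only of a's, say y = a^k with k ≥ 1. Then xy²z = a^(p+k) b^p has unequal numbers of a's and b's, so xy²z ∉ L — the required contradiction.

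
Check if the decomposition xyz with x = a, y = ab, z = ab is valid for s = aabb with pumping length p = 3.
Violated: xyz = s

The decomposition x = a, y = ab, z = ab for s = aabb with p = 3
violates the constraint: xyz = s

xyz = 'a' + 'ab' + 'ab' = 'aabab' ≠ 'aabb' = s. The decomposition doesn't reconstruct s.

Pumping lemma constraints:
1. xyz = s (decomposition is valid)
2. |xy| ≤ p
3. |y| > 0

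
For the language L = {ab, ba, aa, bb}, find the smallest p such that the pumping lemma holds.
p = 3

For a finite language L, the pumping lemma holds vacuously if p > max|s| for s ∈ L.

The longest string in L = {ab, ba, aa, bb} has length 2.
If p = 3, then no string s ∈ L has |s| ≥ p, so the condition is vacuously true.

The minimum pumping length is p = 3.

Why no smaller p works: for any p ≤ 2, the longest string s ∈ L has |s| = 2 ≥ p, so it would
have to be pumpable; but pumping up (i = 2, 3, ...) produces ever longer strings, which cannot all lie in the
finite language L. So the pumping property fails for every p ≤ 2.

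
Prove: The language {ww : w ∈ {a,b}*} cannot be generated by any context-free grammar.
Assume for contradiction that L is context-free, and let p ≥ 1 be the pumping length given by the pumping lemma for CFLs.
Choose s = a^p b^p a^p b^p. Then s ∈ L (take w = a^p b^p) and |s| = 4p ≥ p.
By the CFL pumping lemma, s = uvxyz for some u, v, x, y, z with |vxy| ≤ p, |vy| ≥ 1, and uv^i xy^i z ∈ L for every i ≥ 0.

Write s as four blocks A₁ B₁ A₂ B₂ with A₁ = A₂ = a^p and B₁ = B₂ = b^p. Since |vxy| ≤ p, the window vxy lies inside at most two adjacent blocks. Take i = 0 and let t = uxz, so |t| = 4p − |vy| with 1 ≤ |vy| ≤ p. If |t| is odd, t ∉ L immediately, so assume |vy| is even (hence |vy| ≥ 2) and |t|/2 = 2p − |vy|/2, which satisfies p ≤ |t|/2 ≤ 2p − 1.

Case 1 (vxy inside A₁B₁): t = a^(p−j) b^(p−l) a^p b^p with j + l = |vy|. The second half of t has length < 2p, so it is a suffix of the trailing a^p b^p and ends in b; the first half is a^(p−j) b^(p−l) a^((j+l)/2), which ends in a because (j+l)/2 ≥ 1. The halves differ, so t ∉ L.

Case 2 (vxy inside B₁A₂, straddling the middle): t = a^p b^(p−j) a^(p−l) b^p with j + l = |vy|. If t = ww, then w is a prefix of t of length ≥ p, so w begins with a^p; and w is a suffix of t of length ≥ p, so w ends with b^p. That forces |w| ≥ 2p, contradicting |w| = |t|/2 ≤ 2p − 1. So t ∉ L.

Case 3 (vxy inside A₂B₂): t = a^p b^p a^(p−j) b^(p−l) with j + l = |vy|. The first half of t is a prefix of a^p b^p, so it begins with a; the second half is b^((j+l)/2) a^(p−j) b^(p−l), which begins with b. The halves differ, so t ∉ L.

In every case uv⁰xy⁰z = uxz ∉ L.

This contradicts the CFL pumping lemma, which requires uv^i xy^i z ∈ L for all i ≥ 0.
Hence L = {ww : w ∈ {a,b}*} is not context-free. ∎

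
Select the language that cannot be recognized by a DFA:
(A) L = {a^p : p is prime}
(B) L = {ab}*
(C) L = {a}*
(A) {a^p : p is prime}

(A) L = {a^p : p is prime} is NOT regular.

The pumping lemma can be used to prove this:
After pumping, the length becomes composite

The other languages are regular because they can be recognized by finite automata.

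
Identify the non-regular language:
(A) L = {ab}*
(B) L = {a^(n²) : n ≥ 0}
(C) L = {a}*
(B) {a^(n²) : n ≥ 0}

(B) L = {a^(n²) : n ≥ 0} is NOT regular.

The pumping lemma can be used to prove this:
After pumping, length is no longer a perfect square

The other languages are regular because they can be recognized by finite automata.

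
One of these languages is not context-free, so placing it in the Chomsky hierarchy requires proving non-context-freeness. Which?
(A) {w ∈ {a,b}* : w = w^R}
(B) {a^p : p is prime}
(B) {a^p : p is prime}

(B) {a^p : p is prime} requires the CFL pumping lemma.

- {w ∈ {a,b}* : w = w^R} is context-free (but not regular)
  • Can be shown non-regular with the regular pumping lemma
  • After pumping, the string is no longer symmetric

- {a^p : p is prime} is NOT context-free
  • Requires the CFL pumping lemma to prove
  • The CFL pumping lemma also fails because prime gaps are unbounded

The CFL pumping lemma is "stronger" in that it can prove non-membership
in the larger class of context-free languages.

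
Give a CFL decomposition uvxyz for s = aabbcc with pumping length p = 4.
u='a', v='a', x='bb', y='c', z='c'

For s = aabbcc with pumping length p = 4:

One valid decomposition:
- u = 'a'
- v = 'a'
- x = 'bb'
- y = 'c'
- z = 'c'

Verification:
- uvxyz = 'a' + 'a' + 'bb' + 'c' + 'c' = aabbcc ✓
- |vxy| = |'abbc'| = 4 ≤ 4 ✓
- |vy| = |'ac'| = 2 > 0 ✓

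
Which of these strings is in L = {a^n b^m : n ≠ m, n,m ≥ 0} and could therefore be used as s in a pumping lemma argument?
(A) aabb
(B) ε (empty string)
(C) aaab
(C) aaab

The pumping lemma is applied to a string s that lies in L, so first check membership of each option:
- (A) aabb = a^2 b^2 has n = m = 2, so it is not in L ✗
- (B) ε = a^0 b^0 has n = m = 0, so it is not in L ✗
- (C) aaab = a^3 b^1 with 3 ≠ 1, so it is in L ✓

Only (C) aaab is in L, so it is the only candidate that could play the role of s.
(In a complete proof one picks s in terms of the pumping length p so that |s| ≥ p is guaranteed; a fixed string like aaab illustrates the shape of such an s.)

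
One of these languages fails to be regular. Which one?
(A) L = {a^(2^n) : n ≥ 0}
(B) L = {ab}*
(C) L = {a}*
(A) {a^(2^n) : n ≥ 0}

(A) L = {a^(2^n) : n ≥ 0} is NOT regular.

The pumping lemma can be used to prove this:
After pumping, length is no longer a power of 2

The other languages are regular because they can be recognized by finite automata.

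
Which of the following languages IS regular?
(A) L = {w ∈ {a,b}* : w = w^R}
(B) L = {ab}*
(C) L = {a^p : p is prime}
(B) {ab}*

(B) L = {ab}* is regular.

This can be recognized by a finite automaton (DFA/NFA).
Regular expressions like {ab}* define regular languages.

The other choices are not regular:
- {a^p : p is prime}: After pumping, the length becomes composite
- {w ∈ {a,b}* : w = w^R}: After pumping, the string is no longer symmetric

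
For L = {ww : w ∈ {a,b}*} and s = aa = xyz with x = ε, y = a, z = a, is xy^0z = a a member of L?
No

xy⁰z = ε · ε · a = a.
a has odd length 1, so it cannot be written as ww and is not in L.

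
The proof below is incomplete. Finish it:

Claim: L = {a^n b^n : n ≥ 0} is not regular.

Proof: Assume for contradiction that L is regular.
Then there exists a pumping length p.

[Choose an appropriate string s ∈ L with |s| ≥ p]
s = a^p b^p

This string is in L (has equal a's and b's) and has length 2p ≥ p.
Any decomposition xyz with |xy| ≤ p means y consists only of a's,
so pumping will unbalance the counts.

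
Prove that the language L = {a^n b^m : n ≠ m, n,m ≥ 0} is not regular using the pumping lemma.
Assume for contradiction that L is regular, and let p ≥ 1 be the pumping length given by the pumping lemma.
Choose s = a^p b^(p + p!). Then s ∈ L because p ≠ p + p! (as p! ≥ 1), and |s| ≥ p.
By the pumping lemma, s = xyz for some x, y, z with |xy| ≤ p, |y| ≥ 1, and xy^i z ∈ L for every i ≥ 0.
Since |xy| ≤ p and the first p symbols of s are all a's, y = a^k for some k with 1 ≤ k ≤ p.
For every i ≥ 0, xy^i z = a^(p + (i − 1)k) b^(p + p!).

Because 1 ≤ k ≤ p, k divides p!. Let t = p!/k (a positive integer) and take i = t + 1.
Then the number of a's is p + tk = p + p!, which equals the number of b's.
So xy^(t+1) z = a^(p + p!) b^(p + p!) has equally many a's and b's and is NOT in L.

This contradicts the pumping lemma, which requires xy^i z ∈ L for all i ≥ 0.
Hence L = {a^n b^m : n ≠ m, n,m ≥ 0} is not regular. ∎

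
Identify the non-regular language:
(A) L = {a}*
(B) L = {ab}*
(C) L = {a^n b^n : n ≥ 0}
(C) {a^n b^n : n ≥ 0}

(C) L = {a^n b^n : n ≥ 0} is NOT regular.

The pumping lemma can be used to prove this:
After pumping, the number of a's and b's become unequal

The other languages are regular because they can be recognized by finite automata.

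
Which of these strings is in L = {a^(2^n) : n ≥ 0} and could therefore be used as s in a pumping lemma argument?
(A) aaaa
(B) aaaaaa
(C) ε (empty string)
(A) aaaa

The pumping lemma is applied to a string s that lies in L, so first check membership of each option:
- (A) aaaa has length 4 = 2^2, so it is in L ✓
- (B) aaaaaa has length 6, strictly between 2^2 = 4 and 2^3 = 8, so it is not in L ✗
- (C) ε has length 0, which is not a power of 2, so it is not in L ✗

Only (A) aaaa is in L, so it is the only candidate that could play the role of s.
(In a complete proof one picks s in terms of the pumping length p so that |s| ≥ p is guaranteed; a fixed string like aaaa illustrates the shape of such an s.)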